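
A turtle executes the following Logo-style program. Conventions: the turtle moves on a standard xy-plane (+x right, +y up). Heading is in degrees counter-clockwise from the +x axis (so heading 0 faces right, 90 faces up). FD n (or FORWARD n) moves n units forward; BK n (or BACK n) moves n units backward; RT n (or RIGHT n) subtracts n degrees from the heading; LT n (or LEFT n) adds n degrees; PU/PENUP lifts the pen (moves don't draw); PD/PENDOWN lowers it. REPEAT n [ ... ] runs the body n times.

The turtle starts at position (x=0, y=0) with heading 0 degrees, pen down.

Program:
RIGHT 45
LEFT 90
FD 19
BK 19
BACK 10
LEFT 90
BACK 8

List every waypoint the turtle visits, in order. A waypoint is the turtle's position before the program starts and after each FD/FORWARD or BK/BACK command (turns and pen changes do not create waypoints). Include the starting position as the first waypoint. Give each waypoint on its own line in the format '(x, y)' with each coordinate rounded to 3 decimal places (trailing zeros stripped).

Executing turtle program step by step:
Start: pos=(0,0), heading=0, pen down
RT 45: heading 0 -> 315
LT 90: heading 315 -> 45
FD 19: (0,0) -> (13.435,13.435) [heading=45, draw]
BK 19: (13.435,13.435) -> (0,0) [heading=45, draw]
BK 10: (0,0) -> (-7.071,-7.071) [heading=45, draw]
LT 90: heading 45 -> 135
BK 8: (-7.071,-7.071) -> (-1.414,-12.728) [heading=135, draw]
Final: pos=(-1.414,-12.728), heading=135, 4 segment(s) drawn
Waypoints (5 total):
(0, 0)
(13.435, 13.435)
(0, 0)
(-7.071, -7.071)
(-1.414, -12.728)

Answer: (0, 0)
(13.435, 13.435)
(0, 0)
(-7.071, -7.071)
(-1.414, -12.728)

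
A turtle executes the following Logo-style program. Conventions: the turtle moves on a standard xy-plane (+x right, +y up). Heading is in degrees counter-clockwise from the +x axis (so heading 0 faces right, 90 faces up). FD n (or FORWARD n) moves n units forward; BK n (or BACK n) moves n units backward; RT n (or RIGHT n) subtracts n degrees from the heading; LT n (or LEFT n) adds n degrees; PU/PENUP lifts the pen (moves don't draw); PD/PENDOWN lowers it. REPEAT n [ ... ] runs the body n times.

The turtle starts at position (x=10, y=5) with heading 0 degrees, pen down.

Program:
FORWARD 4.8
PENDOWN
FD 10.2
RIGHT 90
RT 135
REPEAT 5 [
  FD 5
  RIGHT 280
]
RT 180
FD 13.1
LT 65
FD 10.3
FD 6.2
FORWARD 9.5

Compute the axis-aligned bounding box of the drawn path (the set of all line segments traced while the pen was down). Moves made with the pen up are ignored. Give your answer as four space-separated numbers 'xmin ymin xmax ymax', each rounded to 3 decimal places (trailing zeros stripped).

Executing turtle program step by step:
Start: pos=(10,5), heading=0, pen down
FD 4.8: (10,5) -> (14.8,5) [heading=0, draw]
PD: pen down
FD 10.2: (14.8,5) -> (25,5) [heading=0, draw]
RT 90: heading 0 -> 270
RT 135: heading 270 -> 135
REPEAT 5 [
  -- iteration 1/5 --
  FD 5: (25,5) -> (21.464,8.536) [heading=135, draw]
  RT 280: heading 135 -> 215
  -- iteration 2/5 --
  FD 5: (21.464,8.536) -> (17.369,5.668) [heading=215, draw]
  RT 280: heading 215 -> 295
  -- iteration 3/5 --
  FD 5: (17.369,5.668) -> (19.482,1.136) [heading=295, draw]
  RT 280: heading 295 -> 15
  -- iteration 4/5 --
  FD 5: (19.482,1.136) -> (24.311,2.43) [heading=15, draw]
  RT 280: heading 15 -> 95
  -- iteration 5/5 --
  FD 5: (24.311,2.43) -> (23.876,7.411) [heading=95, draw]
  RT 280: heading 95 -> 175
]
RT 180: heading 175 -> 355
FD 13.1: (23.876,7.411) -> (36.926,6.269) [heading=355, draw]
LT 65: heading 355 -> 60
FD 10.3: (36.926,6.269) -> (42.076,15.19) [heading=60, draw]
FD 6.2: (42.076,15.19) -> (45.176,20.559) [heading=60, draw]
FD 9.5: (45.176,20.559) -> (49.926,28.786) [heading=60, draw]
Final: pos=(49.926,28.786), heading=60, 11 segment(s) drawn

Segment endpoints: x in {10, 14.8, 17.369, 19.482, 21.464, 23.876, 24.311, 25, 36.926, 42.076, 45.176, 49.926}, y in {1.136, 2.43, 5, 5.668, 6.269, 7.411, 8.536, 15.19, 20.559, 28.786}
xmin=10, ymin=1.136, xmax=49.926, ymax=28.786

Answer: 10 1.136 49.926 28.786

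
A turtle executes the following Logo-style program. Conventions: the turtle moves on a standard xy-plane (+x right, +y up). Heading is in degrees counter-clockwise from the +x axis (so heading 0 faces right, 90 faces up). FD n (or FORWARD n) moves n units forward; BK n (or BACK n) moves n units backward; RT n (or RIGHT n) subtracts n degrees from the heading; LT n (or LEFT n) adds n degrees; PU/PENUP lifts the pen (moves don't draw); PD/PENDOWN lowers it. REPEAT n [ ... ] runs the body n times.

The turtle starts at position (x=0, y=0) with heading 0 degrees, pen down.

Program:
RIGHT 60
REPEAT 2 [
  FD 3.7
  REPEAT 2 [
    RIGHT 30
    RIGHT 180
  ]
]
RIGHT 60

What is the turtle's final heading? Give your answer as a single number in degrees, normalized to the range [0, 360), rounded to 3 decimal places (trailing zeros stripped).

Answer: 120

Derivation:
Executing turtle program step by step:
Start: pos=(0,0), heading=0, pen down
RT 60: heading 0 -> 300
REPEAT 2 [
  -- iteration 1/2 --
  FD 3.7: (0,0) -> (1.85,-3.204) [heading=300, draw]
  REPEAT 2 [
    -- iteration 1/2 --
    RT 30: heading 300 -> 270
    RT 180: heading 270 -> 90
    -- iteration 2/2 --
    RT 30: heading 90 -> 60
    RT 180: heading 60 -> 240
  ]
  -- iteration 2/2 --
  FD 3.7: (1.85,-3.204) -> (0,-6.409) [heading=240, draw]
  REPEAT 2 [
    -- iteration 1/2 --
    RT 30: heading 240 -> 210
    RT 180: heading 210 -> 30
    -- iteration 2/2 --
    RT 30: heading 30 -> 0
    RT 180: heading 0 -> 180
  ]
]
RT 60: heading 180 -> 120
Final: pos=(0,-6.409), heading=120, 2 segment(s) drawn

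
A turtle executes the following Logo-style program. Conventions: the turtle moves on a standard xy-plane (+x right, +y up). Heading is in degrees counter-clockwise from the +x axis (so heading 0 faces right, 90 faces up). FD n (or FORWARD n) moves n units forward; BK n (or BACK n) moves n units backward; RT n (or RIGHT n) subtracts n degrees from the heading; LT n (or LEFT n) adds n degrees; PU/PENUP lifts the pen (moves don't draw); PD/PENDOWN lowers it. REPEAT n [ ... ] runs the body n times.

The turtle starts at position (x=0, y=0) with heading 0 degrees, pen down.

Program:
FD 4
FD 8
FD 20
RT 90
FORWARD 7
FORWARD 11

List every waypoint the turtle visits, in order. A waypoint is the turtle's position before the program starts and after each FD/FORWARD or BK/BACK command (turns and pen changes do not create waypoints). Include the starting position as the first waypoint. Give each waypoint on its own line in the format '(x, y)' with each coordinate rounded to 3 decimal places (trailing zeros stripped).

Executing turtle program step by step:
Start: pos=(0,0), heading=0, pen down
FD 4: (0,0) -> (4,0) [heading=0, draw]
FD 8: (4,0) -> (12,0) [heading=0, draw]
FD 20: (12,0) -> (32,0) [heading=0, draw]
RT 90: heading 0 -> 270
FD 7: (32,0) -> (32,-7) [heading=270, draw]
FD 11: (32,-7) -> (32,-18) [heading=270, draw]
Final: pos=(32,-18), heading=270, 5 segment(s) drawn
Waypoints (6 total):
(0, 0)
(4, 0)
(12, 0)
(32, 0)
(32, -7)
(32, -18)

Answer: (0, 0)
(4, 0)
(12, 0)
(32, 0)
(32, -7)
(32, -18)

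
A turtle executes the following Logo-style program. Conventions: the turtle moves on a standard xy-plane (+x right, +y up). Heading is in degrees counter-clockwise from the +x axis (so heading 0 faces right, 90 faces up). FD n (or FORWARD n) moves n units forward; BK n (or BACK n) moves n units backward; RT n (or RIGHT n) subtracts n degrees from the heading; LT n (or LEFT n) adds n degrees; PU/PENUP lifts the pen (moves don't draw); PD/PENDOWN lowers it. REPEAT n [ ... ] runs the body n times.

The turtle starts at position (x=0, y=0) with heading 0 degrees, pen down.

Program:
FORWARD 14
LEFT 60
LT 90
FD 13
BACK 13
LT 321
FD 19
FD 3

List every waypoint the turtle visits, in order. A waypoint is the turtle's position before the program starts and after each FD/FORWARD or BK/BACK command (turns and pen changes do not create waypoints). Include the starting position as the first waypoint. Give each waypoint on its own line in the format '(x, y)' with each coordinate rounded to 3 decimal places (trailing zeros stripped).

Answer: (0, 0)
(14, 0)
(2.742, 6.5)
(14, 0)
(7.191, 17.738)
(6.116, 20.539)

Derivation:
Executing turtle program step by step:
Start: pos=(0,0), heading=0, pen down
FD 14: (0,0) -> (14,0) [heading=0, draw]
LT 60: heading 0 -> 60
LT 90: heading 60 -> 150
FD 13: (14,0) -> (2.742,6.5) [heading=150, draw]
BK 13: (2.742,6.5) -> (14,0) [heading=150, draw]
LT 321: heading 150 -> 111
FD 19: (14,0) -> (7.191,17.738) [heading=111, draw]
FD 3: (7.191,17.738) -> (6.116,20.539) [heading=111, draw]
Final: pos=(6.116,20.539), heading=111, 5 segment(s) drawn
Waypoints (6 total):
(0, 0)
(14, 0)
(2.742, 6.5)
(14, 0)
(7.191, 17.738)
(6.116, 20.539)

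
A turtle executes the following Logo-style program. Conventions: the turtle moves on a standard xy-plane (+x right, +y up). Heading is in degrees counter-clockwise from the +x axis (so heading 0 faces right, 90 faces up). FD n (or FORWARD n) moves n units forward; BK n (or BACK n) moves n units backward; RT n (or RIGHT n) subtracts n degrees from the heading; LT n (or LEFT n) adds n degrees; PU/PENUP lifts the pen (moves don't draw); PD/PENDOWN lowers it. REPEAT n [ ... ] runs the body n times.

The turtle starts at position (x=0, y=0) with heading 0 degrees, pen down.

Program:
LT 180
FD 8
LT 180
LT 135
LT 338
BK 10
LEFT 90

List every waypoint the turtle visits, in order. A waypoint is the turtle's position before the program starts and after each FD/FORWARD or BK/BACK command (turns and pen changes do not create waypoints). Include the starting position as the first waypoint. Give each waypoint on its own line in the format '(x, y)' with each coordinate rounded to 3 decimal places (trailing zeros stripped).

Answer: (0, 0)
(-8, 0)
(-4.093, -9.205)

Derivation:
Executing turtle program step by step:
Start: pos=(0,0), heading=0, pen down
LT 180: heading 0 -> 180
FD 8: (0,0) -> (-8,0) [heading=180, draw]
LT 180: heading 180 -> 0
LT 135: heading 0 -> 135
LT 338: heading 135 -> 113
BK 10: (-8,0) -> (-4.093,-9.205) [heading=113, draw]
LT 90: heading 113 -> 203
Final: pos=(-4.093,-9.205), heading=203, 2 segment(s) drawn
Waypoints (3 total):
(0, 0)
(-8, 0)
(-4.093, -9.205)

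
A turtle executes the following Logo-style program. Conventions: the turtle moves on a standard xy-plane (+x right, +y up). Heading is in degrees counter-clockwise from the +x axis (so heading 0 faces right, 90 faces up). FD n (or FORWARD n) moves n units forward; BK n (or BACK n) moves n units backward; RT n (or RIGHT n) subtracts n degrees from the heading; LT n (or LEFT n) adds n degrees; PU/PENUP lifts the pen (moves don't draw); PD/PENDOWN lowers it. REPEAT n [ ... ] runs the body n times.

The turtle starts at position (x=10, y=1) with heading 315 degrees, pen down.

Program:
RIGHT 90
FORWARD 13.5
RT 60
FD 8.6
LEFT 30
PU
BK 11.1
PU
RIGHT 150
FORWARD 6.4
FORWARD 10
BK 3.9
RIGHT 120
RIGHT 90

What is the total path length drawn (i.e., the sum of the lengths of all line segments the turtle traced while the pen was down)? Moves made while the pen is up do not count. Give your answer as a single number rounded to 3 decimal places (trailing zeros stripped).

Answer: 22.1

Derivation:
Executing turtle program step by step:
Start: pos=(10,1), heading=315, pen down
RT 90: heading 315 -> 225
FD 13.5: (10,1) -> (0.454,-8.546) [heading=225, draw]
RT 60: heading 225 -> 165
FD 8.6: (0.454,-8.546) -> (-7.853,-6.32) [heading=165, draw]
LT 30: heading 165 -> 195
PU: pen up
BK 11.1: (-7.853,-6.32) -> (2.869,-3.447) [heading=195, move]
PU: pen up
RT 150: heading 195 -> 45
FD 6.4: (2.869,-3.447) -> (7.394,1.078) [heading=45, move]
FD 10: (7.394,1.078) -> (14.465,8.149) [heading=45, move]
BK 3.9: (14.465,8.149) -> (11.708,5.392) [heading=45, move]
RT 120: heading 45 -> 285
RT 90: heading 285 -> 195
Final: pos=(11.708,5.392), heading=195, 2 segment(s) drawn

Segment lengths:
  seg 1: (10,1) -> (0.454,-8.546), length = 13.5
  seg 2: (0.454,-8.546) -> (-7.853,-6.32), length = 8.6
Total = 22.1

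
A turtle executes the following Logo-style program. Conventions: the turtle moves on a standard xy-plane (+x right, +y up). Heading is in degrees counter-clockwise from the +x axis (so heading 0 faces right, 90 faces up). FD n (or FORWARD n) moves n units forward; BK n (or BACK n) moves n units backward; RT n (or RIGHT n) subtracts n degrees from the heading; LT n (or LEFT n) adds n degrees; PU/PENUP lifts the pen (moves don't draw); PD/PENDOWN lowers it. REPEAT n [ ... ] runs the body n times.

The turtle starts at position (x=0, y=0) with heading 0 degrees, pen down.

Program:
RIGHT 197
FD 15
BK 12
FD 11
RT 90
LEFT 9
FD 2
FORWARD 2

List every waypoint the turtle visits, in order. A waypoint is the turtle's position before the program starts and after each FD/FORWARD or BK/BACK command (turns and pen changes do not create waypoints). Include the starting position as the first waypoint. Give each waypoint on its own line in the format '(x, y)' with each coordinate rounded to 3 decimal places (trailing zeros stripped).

Executing turtle program step by step:
Start: pos=(0,0), heading=0, pen down
RT 197: heading 0 -> 163
FD 15: (0,0) -> (-14.345,4.386) [heading=163, draw]
BK 12: (-14.345,4.386) -> (-2.869,0.877) [heading=163, draw]
FD 11: (-2.869,0.877) -> (-13.388,4.093) [heading=163, draw]
RT 90: heading 163 -> 73
LT 9: heading 73 -> 82
FD 2: (-13.388,4.093) -> (-13.11,6.074) [heading=82, draw]
FD 2: (-13.11,6.074) -> (-12.832,8.054) [heading=82, draw]
Final: pos=(-12.832,8.054), heading=82, 5 segment(s) drawn
Waypoints (6 total):
(0, 0)
(-14.345, 4.386)
(-2.869, 0.877)
(-13.388, 4.093)
(-13.11, 6.074)
(-12.832, 8.054)

Answer: (0, 0)
(-14.345, 4.386)
(-2.869, 0.877)
(-13.388, 4.093)
(-13.11, 6.074)
(-12.832, 8.054)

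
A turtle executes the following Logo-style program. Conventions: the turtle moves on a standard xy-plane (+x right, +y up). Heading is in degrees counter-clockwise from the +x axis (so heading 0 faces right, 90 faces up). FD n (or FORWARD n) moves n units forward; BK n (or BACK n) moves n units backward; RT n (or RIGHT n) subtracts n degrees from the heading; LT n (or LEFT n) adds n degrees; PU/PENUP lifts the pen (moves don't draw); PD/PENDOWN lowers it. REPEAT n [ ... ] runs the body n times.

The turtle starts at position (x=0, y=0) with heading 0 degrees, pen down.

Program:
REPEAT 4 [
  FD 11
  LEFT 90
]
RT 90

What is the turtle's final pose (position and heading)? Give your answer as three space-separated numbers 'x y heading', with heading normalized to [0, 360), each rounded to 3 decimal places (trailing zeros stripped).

Executing turtle program step by step:
Start: pos=(0,0), heading=0, pen down
REPEAT 4 [
  -- iteration 1/4 --
  FD 11: (0,0) -> (11,0) [heading=0, draw]
  LT 90: heading 0 -> 90
  -- iteration 2/4 --
  FD 11: (11,0) -> (11,11) [heading=90, draw]
  LT 90: heading 90 -> 180
  -- iteration 3/4 --
  FD 11: (11,11) -> (0,11) [heading=180, draw]
  LT 90: heading 180 -> 270
  -- iteration 4/4 --
  FD 11: (0,11) -> (0,0) [heading=270, draw]
  LT 90: heading 270 -> 0
]
RT 90: heading 0 -> 270
Final: pos=(0,0), heading=270, 4 segment(s) drawn

Answer: 0 0 270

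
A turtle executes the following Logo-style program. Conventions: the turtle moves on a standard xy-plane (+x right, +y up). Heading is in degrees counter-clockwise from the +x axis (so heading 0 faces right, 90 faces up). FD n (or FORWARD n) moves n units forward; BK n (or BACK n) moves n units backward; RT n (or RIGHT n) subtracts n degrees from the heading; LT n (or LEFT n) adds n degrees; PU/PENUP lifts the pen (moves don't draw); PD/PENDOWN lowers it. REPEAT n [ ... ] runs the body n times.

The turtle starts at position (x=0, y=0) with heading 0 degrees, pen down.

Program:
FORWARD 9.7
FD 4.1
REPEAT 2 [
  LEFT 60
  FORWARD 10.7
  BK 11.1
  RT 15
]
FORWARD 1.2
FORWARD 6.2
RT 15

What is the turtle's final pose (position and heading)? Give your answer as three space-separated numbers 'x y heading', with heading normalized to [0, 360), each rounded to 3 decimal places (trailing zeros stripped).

Executing turtle program step by step:
Start: pos=(0,0), heading=0, pen down
FD 9.7: (0,0) -> (9.7,0) [heading=0, draw]
FD 4.1: (9.7,0) -> (13.8,0) [heading=0, draw]
REPEAT 2 [
  -- iteration 1/2 --
  LT 60: heading 0 -> 60
  FD 10.7: (13.8,0) -> (19.15,9.266) [heading=60, draw]
  BK 11.1: (19.15,9.266) -> (13.6,-0.346) [heading=60, draw]
  RT 15: heading 60 -> 45
  -- iteration 2/2 --
  LT 60: heading 45 -> 105
  FD 10.7: (13.6,-0.346) -> (10.831,9.989) [heading=105, draw]
  BK 11.1: (10.831,9.989) -> (13.704,-0.733) [heading=105, draw]
  RT 15: heading 105 -> 90
]
FD 1.2: (13.704,-0.733) -> (13.704,0.467) [heading=90, draw]
FD 6.2: (13.704,0.467) -> (13.704,6.667) [heading=90, draw]
RT 15: heading 90 -> 75
Final: pos=(13.704,6.667), heading=75, 8 segment(s) drawn

Answer: 13.704 6.667 75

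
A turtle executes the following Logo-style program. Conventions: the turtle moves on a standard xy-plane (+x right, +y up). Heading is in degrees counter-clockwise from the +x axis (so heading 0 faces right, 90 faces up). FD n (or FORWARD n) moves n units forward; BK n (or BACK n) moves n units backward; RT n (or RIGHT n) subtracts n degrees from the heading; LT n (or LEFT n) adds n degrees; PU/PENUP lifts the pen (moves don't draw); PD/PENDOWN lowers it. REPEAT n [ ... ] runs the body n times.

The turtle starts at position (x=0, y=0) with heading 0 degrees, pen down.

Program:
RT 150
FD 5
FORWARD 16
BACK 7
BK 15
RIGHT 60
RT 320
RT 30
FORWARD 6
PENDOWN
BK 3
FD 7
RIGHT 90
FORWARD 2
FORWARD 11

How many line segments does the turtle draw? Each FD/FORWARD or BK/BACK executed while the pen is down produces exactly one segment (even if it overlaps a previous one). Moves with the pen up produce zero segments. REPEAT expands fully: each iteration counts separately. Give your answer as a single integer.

Answer: 9

Derivation:
Executing turtle program step by step:
Start: pos=(0,0), heading=0, pen down
RT 150: heading 0 -> 210
FD 5: (0,0) -> (-4.33,-2.5) [heading=210, draw]
FD 16: (-4.33,-2.5) -> (-18.187,-10.5) [heading=210, draw]
BK 7: (-18.187,-10.5) -> (-12.124,-7) [heading=210, draw]
BK 15: (-12.124,-7) -> (0.866,0.5) [heading=210, draw]
RT 60: heading 210 -> 150
RT 320: heading 150 -> 190
RT 30: heading 190 -> 160
FD 6: (0.866,0.5) -> (-4.772,2.552) [heading=160, draw]
PD: pen down
BK 3: (-4.772,2.552) -> (-1.953,1.526) [heading=160, draw]
FD 7: (-1.953,1.526) -> (-8.531,3.92) [heading=160, draw]
RT 90: heading 160 -> 70
FD 2: (-8.531,3.92) -> (-7.847,5.8) [heading=70, draw]
FD 11: (-7.847,5.8) -> (-4.085,16.136) [heading=70, draw]
Final: pos=(-4.085,16.136), heading=70, 9 segment(s) drawn
Segments drawn: 9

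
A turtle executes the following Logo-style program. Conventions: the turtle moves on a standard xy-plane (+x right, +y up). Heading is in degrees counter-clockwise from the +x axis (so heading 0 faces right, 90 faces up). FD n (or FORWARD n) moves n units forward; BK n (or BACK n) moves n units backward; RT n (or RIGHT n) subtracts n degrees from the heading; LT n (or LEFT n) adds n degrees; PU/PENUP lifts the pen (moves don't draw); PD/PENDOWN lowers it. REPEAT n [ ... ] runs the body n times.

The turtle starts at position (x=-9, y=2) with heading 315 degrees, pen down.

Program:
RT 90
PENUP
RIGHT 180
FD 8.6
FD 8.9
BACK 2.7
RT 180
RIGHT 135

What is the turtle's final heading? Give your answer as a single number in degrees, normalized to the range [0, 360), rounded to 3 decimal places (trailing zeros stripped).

Answer: 90

Derivation:
Executing turtle program step by step:
Start: pos=(-9,2), heading=315, pen down
RT 90: heading 315 -> 225
PU: pen up
RT 180: heading 225 -> 45
FD 8.6: (-9,2) -> (-2.919,8.081) [heading=45, move]
FD 8.9: (-2.919,8.081) -> (3.374,14.374) [heading=45, move]
BK 2.7: (3.374,14.374) -> (1.465,12.465) [heading=45, move]
RT 180: heading 45 -> 225
RT 135: heading 225 -> 90
Final: pos=(1.465,12.465), heading=90, 0 segment(s) drawn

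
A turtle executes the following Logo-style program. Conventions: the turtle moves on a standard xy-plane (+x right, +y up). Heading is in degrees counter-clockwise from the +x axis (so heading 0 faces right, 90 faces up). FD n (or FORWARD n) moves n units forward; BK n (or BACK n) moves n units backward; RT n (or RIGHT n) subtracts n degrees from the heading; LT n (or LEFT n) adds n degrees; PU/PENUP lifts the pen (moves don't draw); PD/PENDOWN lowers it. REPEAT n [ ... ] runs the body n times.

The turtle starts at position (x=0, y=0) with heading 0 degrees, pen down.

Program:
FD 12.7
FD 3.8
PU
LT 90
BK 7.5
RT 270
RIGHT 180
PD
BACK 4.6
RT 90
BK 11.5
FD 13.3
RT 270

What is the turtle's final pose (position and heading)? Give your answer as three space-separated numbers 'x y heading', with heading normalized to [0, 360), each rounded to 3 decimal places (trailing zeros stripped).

Executing turtle program step by step:
Start: pos=(0,0), heading=0, pen down
FD 12.7: (0,0) -> (12.7,0) [heading=0, draw]
FD 3.8: (12.7,0) -> (16.5,0) [heading=0, draw]
PU: pen up
LT 90: heading 0 -> 90
BK 7.5: (16.5,0) -> (16.5,-7.5) [heading=90, move]
RT 270: heading 90 -> 180
RT 180: heading 180 -> 0
PD: pen down
BK 4.6: (16.5,-7.5) -> (11.9,-7.5) [heading=0, draw]
RT 90: heading 0 -> 270
BK 11.5: (11.9,-7.5) -> (11.9,4) [heading=270, draw]
FD 13.3: (11.9,4) -> (11.9,-9.3) [heading=270, draw]
RT 270: heading 270 -> 0
Final: pos=(11.9,-9.3), heading=0, 5 segment(s) drawn

Answer: 11.9 -9.3 0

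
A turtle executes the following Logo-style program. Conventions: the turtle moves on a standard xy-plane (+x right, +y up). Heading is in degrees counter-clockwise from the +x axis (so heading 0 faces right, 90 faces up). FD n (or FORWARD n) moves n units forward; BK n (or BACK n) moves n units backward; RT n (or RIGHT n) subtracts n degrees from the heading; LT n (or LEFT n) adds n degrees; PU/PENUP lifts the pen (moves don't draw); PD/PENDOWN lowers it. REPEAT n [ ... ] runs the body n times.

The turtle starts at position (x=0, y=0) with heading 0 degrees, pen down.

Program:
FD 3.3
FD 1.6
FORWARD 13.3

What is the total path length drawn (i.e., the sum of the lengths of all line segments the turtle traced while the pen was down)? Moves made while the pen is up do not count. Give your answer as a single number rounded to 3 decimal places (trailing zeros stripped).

Answer: 18.2

Derivation:
Executing turtle program step by step:
Start: pos=(0,0), heading=0, pen down
FD 3.3: (0,0) -> (3.3,0) [heading=0, draw]
FD 1.6: (3.3,0) -> (4.9,0) [heading=0, draw]
FD 13.3: (4.9,0) -> (18.2,0) [heading=0, draw]
Final: pos=(18.2,0), heading=0, 3 segment(s) drawn

Segment lengths:
  seg 1: (0,0) -> (3.3,0), length = 3.3
  seg 2: (3.3,0) -> (4.9,0), length = 1.6
  seg 3: (4.9,0) -> (18.2,0), length = 13.3
Total = 18.2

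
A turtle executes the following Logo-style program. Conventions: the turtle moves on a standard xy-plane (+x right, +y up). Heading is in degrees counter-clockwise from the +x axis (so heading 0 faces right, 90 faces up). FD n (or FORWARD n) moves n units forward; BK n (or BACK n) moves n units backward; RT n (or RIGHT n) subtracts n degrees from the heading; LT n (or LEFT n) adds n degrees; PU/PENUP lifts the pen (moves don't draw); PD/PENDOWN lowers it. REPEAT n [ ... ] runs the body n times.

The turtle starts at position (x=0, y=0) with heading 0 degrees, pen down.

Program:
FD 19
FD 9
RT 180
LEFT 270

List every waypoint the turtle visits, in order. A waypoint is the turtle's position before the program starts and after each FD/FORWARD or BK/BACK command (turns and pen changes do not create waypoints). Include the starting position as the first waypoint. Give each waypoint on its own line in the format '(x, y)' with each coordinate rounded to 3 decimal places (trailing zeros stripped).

Answer: (0, 0)
(19, 0)
(28, 0)

Derivation:
Executing turtle program step by step:
Start: pos=(0,0), heading=0, pen down
FD 19: (0,0) -> (19,0) [heading=0, draw]
FD 9: (19,0) -> (28,0) [heading=0, draw]
RT 180: heading 0 -> 180
LT 270: heading 180 -> 90
Final: pos=(28,0), heading=90, 2 segment(s) drawn
Waypoints (3 total):
(0, 0)
(19, 0)
(28, 0)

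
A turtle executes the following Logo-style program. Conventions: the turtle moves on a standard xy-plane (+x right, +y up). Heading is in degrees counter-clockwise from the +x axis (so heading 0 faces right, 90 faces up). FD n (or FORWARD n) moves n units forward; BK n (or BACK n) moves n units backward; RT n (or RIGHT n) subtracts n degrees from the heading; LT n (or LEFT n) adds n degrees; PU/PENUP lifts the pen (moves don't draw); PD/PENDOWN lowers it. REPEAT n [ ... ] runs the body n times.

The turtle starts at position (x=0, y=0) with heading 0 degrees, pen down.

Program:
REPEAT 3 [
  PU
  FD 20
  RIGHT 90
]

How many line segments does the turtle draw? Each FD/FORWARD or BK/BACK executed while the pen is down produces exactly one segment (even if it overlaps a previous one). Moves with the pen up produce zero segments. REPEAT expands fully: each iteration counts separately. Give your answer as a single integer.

Answer: 0

Derivation:
Executing turtle program step by step:
Start: pos=(0,0), heading=0, pen down
REPEAT 3 [
  -- iteration 1/3 --
  PU: pen up
  FD 20: (0,0) -> (20,0) [heading=0, move]
  RT 90: heading 0 -> 270
  -- iteration 2/3 --
  PU: pen up
  FD 20: (20,0) -> (20,-20) [heading=270, move]
  RT 90: heading 270 -> 180
  -- iteration 3/3 --
  PU: pen up
  FD 20: (20,-20) -> (0,-20) [heading=180, move]
  RT 90: heading 180 -> 90
]
Final: pos=(0,-20), heading=90, 0 segment(s) drawn
Segments drawn: 0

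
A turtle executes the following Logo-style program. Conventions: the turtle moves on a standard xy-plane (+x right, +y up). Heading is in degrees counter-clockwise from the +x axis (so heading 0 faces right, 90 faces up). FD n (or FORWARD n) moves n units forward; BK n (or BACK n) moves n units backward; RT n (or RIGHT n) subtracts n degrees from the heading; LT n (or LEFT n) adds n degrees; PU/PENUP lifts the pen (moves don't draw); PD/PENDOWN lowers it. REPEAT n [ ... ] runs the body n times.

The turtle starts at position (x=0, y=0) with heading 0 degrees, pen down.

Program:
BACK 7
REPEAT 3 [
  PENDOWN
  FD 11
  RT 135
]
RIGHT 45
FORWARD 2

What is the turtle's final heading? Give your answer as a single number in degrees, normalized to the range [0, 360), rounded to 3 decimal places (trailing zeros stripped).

Answer: 270

Derivation:
Executing turtle program step by step:
Start: pos=(0,0), heading=0, pen down
BK 7: (0,0) -> (-7,0) [heading=0, draw]
REPEAT 3 [
  -- iteration 1/3 --
  PD: pen down
  FD 11: (-7,0) -> (4,0) [heading=0, draw]
  RT 135: heading 0 -> 225
  -- iteration 2/3 --
  PD: pen down
  FD 11: (4,0) -> (-3.778,-7.778) [heading=225, draw]
  RT 135: heading 225 -> 90
  -- iteration 3/3 --
  PD: pen down
  FD 11: (-3.778,-7.778) -> (-3.778,3.222) [heading=90, draw]
  RT 135: heading 90 -> 315
]
RT 45: heading 315 -> 270
FD 2: (-3.778,3.222) -> (-3.778,1.222) [heading=270, draw]
Final: pos=(-3.778,1.222), heading=270, 5 segment(s) drawn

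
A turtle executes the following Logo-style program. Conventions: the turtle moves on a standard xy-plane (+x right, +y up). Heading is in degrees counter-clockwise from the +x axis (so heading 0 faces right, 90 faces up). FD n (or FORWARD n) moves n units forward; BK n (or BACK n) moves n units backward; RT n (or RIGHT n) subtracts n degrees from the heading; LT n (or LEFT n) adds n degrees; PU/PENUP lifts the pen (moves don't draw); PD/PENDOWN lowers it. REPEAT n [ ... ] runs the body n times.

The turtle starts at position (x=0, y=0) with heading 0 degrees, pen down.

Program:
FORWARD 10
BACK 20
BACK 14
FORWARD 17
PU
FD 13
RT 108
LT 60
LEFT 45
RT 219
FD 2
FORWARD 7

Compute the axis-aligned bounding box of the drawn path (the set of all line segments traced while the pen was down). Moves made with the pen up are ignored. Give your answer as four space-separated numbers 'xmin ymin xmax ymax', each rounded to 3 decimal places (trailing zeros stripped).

Answer: -24 0 10 0

Derivation:
Executing turtle program step by step:
Start: pos=(0,0), heading=0, pen down
FD 10: (0,0) -> (10,0) [heading=0, draw]
BK 20: (10,0) -> (-10,0) [heading=0, draw]
BK 14: (-10,0) -> (-24,0) [heading=0, draw]
FD 17: (-24,0) -> (-7,0) [heading=0, draw]
PU: pen up
FD 13: (-7,0) -> (6,0) [heading=0, move]
RT 108: heading 0 -> 252
LT 60: heading 252 -> 312
LT 45: heading 312 -> 357
RT 219: heading 357 -> 138
FD 2: (6,0) -> (4.514,1.338) [heading=138, move]
FD 7: (4.514,1.338) -> (-0.688,6.022) [heading=138, move]
Final: pos=(-0.688,6.022), heading=138, 4 segment(s) drawn

Segment endpoints: x in {-24, -10, -7, 0, 10}, y in {0}
xmin=-24, ymin=0, xmax=10, ymax=0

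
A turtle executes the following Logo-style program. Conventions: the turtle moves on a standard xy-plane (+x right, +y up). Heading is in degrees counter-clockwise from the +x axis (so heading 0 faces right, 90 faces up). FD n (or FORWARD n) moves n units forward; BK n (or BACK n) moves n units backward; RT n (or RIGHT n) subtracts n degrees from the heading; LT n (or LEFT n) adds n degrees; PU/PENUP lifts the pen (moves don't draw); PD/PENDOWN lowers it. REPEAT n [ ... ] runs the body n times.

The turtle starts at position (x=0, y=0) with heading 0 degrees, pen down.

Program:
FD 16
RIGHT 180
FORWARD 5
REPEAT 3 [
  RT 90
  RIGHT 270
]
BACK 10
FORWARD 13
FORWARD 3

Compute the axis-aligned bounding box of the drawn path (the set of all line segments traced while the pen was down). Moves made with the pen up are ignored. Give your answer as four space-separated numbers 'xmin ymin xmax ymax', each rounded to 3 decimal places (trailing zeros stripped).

Executing turtle program step by step:
Start: pos=(0,0), heading=0, pen down
FD 16: (0,0) -> (16,0) [heading=0, draw]
RT 180: heading 0 -> 180
FD 5: (16,0) -> (11,0) [heading=180, draw]
REPEAT 3 [
  -- iteration 1/3 --
  RT 90: heading 180 -> 90
  RT 270: heading 90 -> 180
  -- iteration 2/3 --
  RT 90: heading 180 -> 90
  RT 270: heading 90 -> 180
  -- iteration 3/3 --
  RT 90: heading 180 -> 90
  RT 270: heading 90 -> 180
]
BK 10: (11,0) -> (21,0) [heading=180, draw]
FD 13: (21,0) -> (8,0) [heading=180, draw]
FD 3: (8,0) -> (5,0) [heading=180, draw]
Final: pos=(5,0), heading=180, 5 segment(s) drawn

Segment endpoints: x in {0, 5, 8, 11, 16, 21}, y in {0, 0, 0, 0, 0}
xmin=0, ymin=0, xmax=21, ymax=0

Answer: 0 0 21 0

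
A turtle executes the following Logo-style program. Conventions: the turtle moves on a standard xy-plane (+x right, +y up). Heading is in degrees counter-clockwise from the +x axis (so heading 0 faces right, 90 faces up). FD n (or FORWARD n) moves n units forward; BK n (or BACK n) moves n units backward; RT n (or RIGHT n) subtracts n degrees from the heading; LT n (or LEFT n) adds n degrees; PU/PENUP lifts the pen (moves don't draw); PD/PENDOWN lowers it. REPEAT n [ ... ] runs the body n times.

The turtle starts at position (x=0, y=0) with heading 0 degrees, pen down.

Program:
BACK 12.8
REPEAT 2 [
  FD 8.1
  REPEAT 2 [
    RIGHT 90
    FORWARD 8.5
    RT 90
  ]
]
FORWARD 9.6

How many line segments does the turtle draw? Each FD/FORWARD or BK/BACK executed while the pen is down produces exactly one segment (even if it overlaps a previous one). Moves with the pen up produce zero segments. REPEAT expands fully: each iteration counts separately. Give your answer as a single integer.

Executing turtle program step by step:
Start: pos=(0,0), heading=0, pen down
BK 12.8: (0,0) -> (-12.8,0) [heading=0, draw]
REPEAT 2 [
  -- iteration 1/2 --
  FD 8.1: (-12.8,0) -> (-4.7,0) [heading=0, draw]
  REPEAT 2 [
    -- iteration 1/2 --
    RT 90: heading 0 -> 270
    FD 8.5: (-4.7,0) -> (-4.7,-8.5) [heading=270, draw]
    RT 90: heading 270 -> 180
    -- iteration 2/2 --
    RT 90: heading 180 -> 90
    FD 8.5: (-4.7,-8.5) -> (-4.7,0) [heading=90, draw]
    RT 90: heading 90 -> 0
  ]
  -- iteration 2/2 --
  FD 8.1: (-4.7,0) -> (3.4,0) [heading=0, draw]
  REPEAT 2 [
    -- iteration 1/2 --
    RT 90: heading 0 -> 270
    FD 8.5: (3.4,0) -> (3.4,-8.5) [heading=270, draw]
    RT 90: heading 270 -> 180
    -- iteration 2/2 --
    RT 90: heading 180 -> 90
    FD 8.5: (3.4,-8.5) -> (3.4,0) [heading=90, draw]
    RT 90: heading 90 -> 0
  ]
]
FD 9.6: (3.4,0) -> (13,0) [heading=0, draw]
Final: pos=(13,0), heading=0, 8 segment(s) drawn
Segments drawn: 8

Answer: 8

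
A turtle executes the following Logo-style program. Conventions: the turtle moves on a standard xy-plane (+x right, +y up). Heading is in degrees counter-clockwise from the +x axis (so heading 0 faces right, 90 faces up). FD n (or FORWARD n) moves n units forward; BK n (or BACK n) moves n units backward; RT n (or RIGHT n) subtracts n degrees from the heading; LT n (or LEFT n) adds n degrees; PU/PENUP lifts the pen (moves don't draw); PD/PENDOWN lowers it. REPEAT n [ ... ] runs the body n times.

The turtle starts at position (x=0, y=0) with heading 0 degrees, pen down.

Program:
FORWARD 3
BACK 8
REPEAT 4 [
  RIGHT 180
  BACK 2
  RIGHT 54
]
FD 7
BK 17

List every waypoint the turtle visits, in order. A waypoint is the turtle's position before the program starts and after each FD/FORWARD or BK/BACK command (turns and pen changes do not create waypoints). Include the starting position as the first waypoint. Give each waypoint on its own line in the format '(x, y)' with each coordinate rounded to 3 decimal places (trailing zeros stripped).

Answer: (0, 0)
(3, 0)
(-5, 0)
(-3, 0)
(-4.176, 1.618)
(-4.794, -0.284)
(-2.891, 0.334)
(-8.555, 4.448)
(5.199, -5.544)

Derivation:
Executing turtle program step by step:
Start: pos=(0,0), heading=0, pen down
FD 3: (0,0) -> (3,0) [heading=0, draw]
BK 8: (3,0) -> (-5,0) [heading=0, draw]
REPEAT 4 [
  -- iteration 1/4 --
  RT 180: heading 0 -> 180
  BK 2: (-5,0) -> (-3,0) [heading=180, draw]
  RT 54: heading 180 -> 126
  -- iteration 2/4 --
  RT 180: heading 126 -> 306
  BK 2: (-3,0) -> (-4.176,1.618) [heading=306, draw]
  RT 54: heading 306 -> 252
  -- iteration 3/4 --
  RT 180: heading 252 -> 72
  BK 2: (-4.176,1.618) -> (-4.794,-0.284) [heading=72, draw]
  RT 54: heading 72 -> 18
  -- iteration 4/4 --
  RT 180: heading 18 -> 198
  BK 2: (-4.794,-0.284) -> (-2.891,0.334) [heading=198, draw]
  RT 54: heading 198 -> 144
]
FD 7: (-2.891,0.334) -> (-8.555,4.448) [heading=144, draw]
BK 17: (-8.555,4.448) -> (5.199,-5.544) [heading=144, draw]
Final: pos=(5.199,-5.544), heading=144, 8 segment(s) drawn
Waypoints (9 total):
(0, 0)
(3, 0)
(-5, 0)
(-3, 0)
(-4.176, 1.618)
(-4.794, -0.284)
(-2.891, 0.334)
(-8.555, 4.448)
(5.199, -5.544)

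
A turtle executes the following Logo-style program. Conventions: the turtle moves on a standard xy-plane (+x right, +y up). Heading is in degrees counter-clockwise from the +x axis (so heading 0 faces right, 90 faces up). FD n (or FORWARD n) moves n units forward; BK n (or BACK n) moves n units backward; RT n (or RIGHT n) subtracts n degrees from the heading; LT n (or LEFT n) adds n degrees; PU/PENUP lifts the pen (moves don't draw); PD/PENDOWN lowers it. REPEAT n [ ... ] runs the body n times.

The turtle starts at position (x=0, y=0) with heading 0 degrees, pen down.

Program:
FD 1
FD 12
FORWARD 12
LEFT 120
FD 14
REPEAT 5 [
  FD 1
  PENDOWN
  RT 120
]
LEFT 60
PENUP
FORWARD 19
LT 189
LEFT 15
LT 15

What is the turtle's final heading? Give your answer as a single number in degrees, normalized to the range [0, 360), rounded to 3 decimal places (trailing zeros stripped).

Answer: 159

Derivation:
Executing turtle program step by step:
Start: pos=(0,0), heading=0, pen down
FD 1: (0,0) -> (1,0) [heading=0, draw]
FD 12: (1,0) -> (13,0) [heading=0, draw]
FD 12: (13,0) -> (25,0) [heading=0, draw]
LT 120: heading 0 -> 120
FD 14: (25,0) -> (18,12.124) [heading=120, draw]
REPEAT 5 [
  -- iteration 1/5 --
  FD 1: (18,12.124) -> (17.5,12.99) [heading=120, draw]
  PD: pen down
  RT 120: heading 120 -> 0
  -- iteration 2/5 --
  FD 1: (17.5,12.99) -> (18.5,12.99) [heading=0, draw]
  PD: pen down
  RT 120: heading 0 -> 240
  -- iteration 3/5 --
  FD 1: (18.5,12.99) -> (18,12.124) [heading=240, draw]
  PD: pen down
  RT 120: heading 240 -> 120
  -- iteration 4/5 --
  FD 1: (18,12.124) -> (17.5,12.99) [heading=120, draw]
  PD: pen down
  RT 120: heading 120 -> 0
  -- iteration 5/5 --
  FD 1: (17.5,12.99) -> (18.5,12.99) [heading=0, draw]
  PD: pen down
  RT 120: heading 0 -> 240
]
LT 60: heading 240 -> 300
PU: pen up
FD 19: (18.5,12.99) -> (28,-3.464) [heading=300, move]
LT 189: heading 300 -> 129
LT 15: heading 129 -> 144
LT 15: heading 144 -> 159
Final: pos=(28,-3.464), heading=159, 9 segment(s) drawn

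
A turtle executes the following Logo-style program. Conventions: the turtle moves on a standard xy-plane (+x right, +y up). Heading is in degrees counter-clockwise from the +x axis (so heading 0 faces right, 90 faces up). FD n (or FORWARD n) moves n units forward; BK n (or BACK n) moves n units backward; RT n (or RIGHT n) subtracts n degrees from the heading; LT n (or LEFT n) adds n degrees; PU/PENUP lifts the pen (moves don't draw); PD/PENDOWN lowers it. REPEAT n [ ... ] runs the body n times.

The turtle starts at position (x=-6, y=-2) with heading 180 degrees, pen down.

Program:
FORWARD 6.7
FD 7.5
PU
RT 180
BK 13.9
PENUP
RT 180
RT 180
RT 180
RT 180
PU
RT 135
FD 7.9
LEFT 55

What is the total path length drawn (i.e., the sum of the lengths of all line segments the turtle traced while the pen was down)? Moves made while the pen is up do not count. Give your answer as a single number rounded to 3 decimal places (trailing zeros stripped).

Answer: 14.2

Derivation:
Executing turtle program step by step:
Start: pos=(-6,-2), heading=180, pen down
FD 6.7: (-6,-2) -> (-12.7,-2) [heading=180, draw]
FD 7.5: (-12.7,-2) -> (-20.2,-2) [heading=180, draw]
PU: pen up
RT 180: heading 180 -> 0
BK 13.9: (-20.2,-2) -> (-34.1,-2) [heading=0, move]
PU: pen up
RT 180: heading 0 -> 180
RT 180: heading 180 -> 0
RT 180: heading 0 -> 180
RT 180: heading 180 -> 0
PU: pen up
RT 135: heading 0 -> 225
FD 7.9: (-34.1,-2) -> (-39.686,-7.586) [heading=225, move]
LT 55: heading 225 -> 280
Final: pos=(-39.686,-7.586), heading=280, 2 segment(s) drawn

Segment lengths:
  seg 1: (-6,-2) -> (-12.7,-2), length = 6.7
  seg 2: (-12.7,-2) -> (-20.2,-2), length = 7.5
Total = 14.2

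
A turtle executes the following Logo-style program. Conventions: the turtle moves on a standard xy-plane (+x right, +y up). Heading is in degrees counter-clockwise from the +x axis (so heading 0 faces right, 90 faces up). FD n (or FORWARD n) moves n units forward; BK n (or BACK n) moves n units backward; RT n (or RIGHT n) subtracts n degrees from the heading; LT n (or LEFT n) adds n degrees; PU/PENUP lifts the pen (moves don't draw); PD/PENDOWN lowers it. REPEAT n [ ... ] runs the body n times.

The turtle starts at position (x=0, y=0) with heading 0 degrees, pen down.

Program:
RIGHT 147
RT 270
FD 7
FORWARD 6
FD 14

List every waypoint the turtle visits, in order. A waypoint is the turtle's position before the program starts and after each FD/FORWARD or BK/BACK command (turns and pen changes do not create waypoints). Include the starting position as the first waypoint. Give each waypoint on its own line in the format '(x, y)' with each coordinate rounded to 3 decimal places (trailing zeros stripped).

Executing turtle program step by step:
Start: pos=(0,0), heading=0, pen down
RT 147: heading 0 -> 213
RT 270: heading 213 -> 303
FD 7: (0,0) -> (3.812,-5.871) [heading=303, draw]
FD 6: (3.812,-5.871) -> (7.08,-10.903) [heading=303, draw]
FD 14: (7.08,-10.903) -> (14.705,-22.644) [heading=303, draw]
Final: pos=(14.705,-22.644), heading=303, 3 segment(s) drawn
Waypoints (4 total):
(0, 0)
(3.812, -5.871)
(7.08, -10.903)
(14.705, -22.644)

Answer: (0, 0)
(3.812, -5.871)
(7.08, -10.903)
(14.705, -22.644)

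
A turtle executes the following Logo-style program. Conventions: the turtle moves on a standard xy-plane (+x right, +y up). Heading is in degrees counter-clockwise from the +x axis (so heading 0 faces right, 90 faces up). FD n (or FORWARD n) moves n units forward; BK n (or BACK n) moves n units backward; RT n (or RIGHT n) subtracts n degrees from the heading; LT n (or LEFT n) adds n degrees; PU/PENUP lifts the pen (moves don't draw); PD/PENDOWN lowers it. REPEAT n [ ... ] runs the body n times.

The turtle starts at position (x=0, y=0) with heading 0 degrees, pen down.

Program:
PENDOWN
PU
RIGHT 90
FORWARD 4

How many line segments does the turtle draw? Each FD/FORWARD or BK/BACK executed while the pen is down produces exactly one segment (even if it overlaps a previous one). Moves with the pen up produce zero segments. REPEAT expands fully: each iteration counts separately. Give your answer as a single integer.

Answer: 0

Derivation:
Executing turtle program step by step:
Start: pos=(0,0), heading=0, pen down
PD: pen down
PU: pen up
RT 90: heading 0 -> 270
FD 4: (0,0) -> (0,-4) [heading=270, move]
Final: pos=(0,-4), heading=270, 0 segment(s) drawn
Segments drawn: 0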